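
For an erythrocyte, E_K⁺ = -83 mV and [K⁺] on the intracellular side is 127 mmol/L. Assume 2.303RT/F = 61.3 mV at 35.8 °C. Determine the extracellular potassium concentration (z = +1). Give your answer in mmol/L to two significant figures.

Nernst: E = (61.3/1) · log₁₀([out]/[in]), so log₁₀([out]/[in]) = -83.0 × 1 / 61.3 = -1.3540.
[out]/[in] = 10^(-1.3540) = 0.04426.
[out] = 0.04426 × 127 = 5.621 mmol/L.

5.6 mmol/L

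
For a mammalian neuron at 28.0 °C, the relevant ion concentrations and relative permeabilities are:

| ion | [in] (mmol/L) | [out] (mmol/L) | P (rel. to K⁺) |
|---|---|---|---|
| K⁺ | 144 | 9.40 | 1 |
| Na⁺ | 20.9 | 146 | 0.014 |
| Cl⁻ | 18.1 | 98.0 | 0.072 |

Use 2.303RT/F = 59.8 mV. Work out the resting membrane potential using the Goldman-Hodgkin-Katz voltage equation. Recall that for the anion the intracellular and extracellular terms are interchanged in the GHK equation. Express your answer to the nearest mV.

-64 mV

Vm = 59.8 · log₁₀[(Σ P·[cation]ₒ + Σ P·[anion]ᵢ) / (Σ P·[cation]ᵢ + Σ P·[anion]ₒ)]
Numerator = 1×9.40 + 0.014×146 + 0.072×18.1 = 12.75
Denominator = 1×144 + 0.014×20.9 + 0.072×98.0 = 151.3
Vm = 59.8 · log₁₀(0.084224) = 59.8 × (-1.0746) = -64.26 mV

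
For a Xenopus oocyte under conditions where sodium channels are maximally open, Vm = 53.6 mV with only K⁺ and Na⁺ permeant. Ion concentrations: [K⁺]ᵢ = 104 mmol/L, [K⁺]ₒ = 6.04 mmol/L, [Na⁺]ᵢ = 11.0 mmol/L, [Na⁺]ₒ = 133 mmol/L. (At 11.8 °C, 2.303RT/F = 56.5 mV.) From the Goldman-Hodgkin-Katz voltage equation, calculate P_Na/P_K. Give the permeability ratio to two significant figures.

26

Let α = P_Na/P_K. GHK: Vm = 56.5·log₁₀[(Kₒ + α·Naₒ)/(Kᵢ + α·Naᵢ)].
10^(Vm/56.5) = 10^(53.6/56.5) = 8.8853
So 8.8853·(Kᵢ + α·Naᵢ) = Kₒ + α·Naₒ → α = (8.8853·104.0 − 6.04) / (133.0 − 8.8853·11.0)
α = (924.1 − 6.04) / (133.0 − 97.74) = 918/35.26 = 26.03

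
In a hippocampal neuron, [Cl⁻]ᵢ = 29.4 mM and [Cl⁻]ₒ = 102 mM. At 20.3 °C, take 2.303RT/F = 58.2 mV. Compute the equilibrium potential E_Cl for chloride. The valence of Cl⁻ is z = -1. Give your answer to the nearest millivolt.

E = (58.2/z) · log₁₀([Cl⁻]_out/[Cl⁻]_in) with z = -1.
For an anion, dividing by z = -1 reverses the sign.
= (58.2/-1) · log₁₀(102/29.4) = -58.20 · log₁₀(3.469)
= -58.20 · (0.5403) = -31.44 mV

-31 mV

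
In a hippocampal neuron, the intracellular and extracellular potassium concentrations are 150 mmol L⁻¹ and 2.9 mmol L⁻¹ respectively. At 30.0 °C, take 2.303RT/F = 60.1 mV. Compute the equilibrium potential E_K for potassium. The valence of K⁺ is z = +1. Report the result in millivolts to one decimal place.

E = (60.1/z) · log₁₀([K⁺]_out/[K⁺]_in) with z = +1.
= (60.1/1) · log₁₀(2.9/150) = 60.10 · log₁₀(0.01933)
= 60.10 · (-1.7137) = -102.99 mV

-103.0 mV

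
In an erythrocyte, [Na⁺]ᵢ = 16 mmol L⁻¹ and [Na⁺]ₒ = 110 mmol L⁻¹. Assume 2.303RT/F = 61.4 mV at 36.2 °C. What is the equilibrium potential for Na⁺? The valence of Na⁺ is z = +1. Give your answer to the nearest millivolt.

51 mV

E = (61.4/z) · log₁₀([Na⁺]_out/[Na⁺]_in) with z = +1.
= (61.4/1) · log₁₀(110/16) = 61.40 · log₁₀(6.875)
= 61.40 · (0.8373) = 51.41 mV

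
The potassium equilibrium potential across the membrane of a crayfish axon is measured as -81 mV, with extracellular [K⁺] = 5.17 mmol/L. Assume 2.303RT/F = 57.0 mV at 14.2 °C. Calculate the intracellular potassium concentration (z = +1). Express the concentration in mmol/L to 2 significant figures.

140 mmol/L

Nernst: E = (57.0/1) · log₁₀([out]/[in]), so log₁₀([out]/[in]) = -81.0 × 1 / 57.0 = -1.4211.
[out]/[in] = 10^(-1.4211) = 0.03793.
[in] = 5.17 / 0.03793 = 136.3 mmol/L.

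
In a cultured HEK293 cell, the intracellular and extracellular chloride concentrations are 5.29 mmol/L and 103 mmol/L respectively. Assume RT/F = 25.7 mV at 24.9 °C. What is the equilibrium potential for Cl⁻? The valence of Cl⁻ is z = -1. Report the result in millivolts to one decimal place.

-76.3 mV

E = (25.7/z) · ln([Cl⁻]_out/[Cl⁻]_in) with z = -1.
For an anion, dividing by z = -1 reverses the sign.
= (25.7/-1) · ln(103/5.29) = -25.70 · ln(19.47)
= -25.70 · (2.9689) = -76.30 mV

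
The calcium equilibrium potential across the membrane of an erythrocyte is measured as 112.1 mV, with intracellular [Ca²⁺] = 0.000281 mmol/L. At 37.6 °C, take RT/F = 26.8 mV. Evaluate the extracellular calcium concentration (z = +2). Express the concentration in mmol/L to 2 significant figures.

1.2 mmol/L

Nernst: E = (26.8/2) · ln([out]/[in]), so ln([out]/[in]) = 112.1 × 2 / 26.8 = 8.3657.
[out]/[in] = e^(8.3657) = 4297.
[out] = 4297 × 0.000281 = 1.207 mmol/L.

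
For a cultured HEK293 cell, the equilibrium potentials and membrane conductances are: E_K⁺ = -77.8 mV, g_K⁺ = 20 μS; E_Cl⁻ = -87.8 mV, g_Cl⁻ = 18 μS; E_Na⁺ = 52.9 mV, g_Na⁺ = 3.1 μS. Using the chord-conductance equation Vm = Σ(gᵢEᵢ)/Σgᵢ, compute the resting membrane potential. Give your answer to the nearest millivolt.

Σ gᵢEᵢ = 20·(-77.8) + 18·(-87.8) + 3.1·(52.9) = -2972.41
Σ gᵢ = 20 + 18 + 3.1 = 41.1
Vm = -2972.41 / 41.1 = -72.32 mV

-72 mV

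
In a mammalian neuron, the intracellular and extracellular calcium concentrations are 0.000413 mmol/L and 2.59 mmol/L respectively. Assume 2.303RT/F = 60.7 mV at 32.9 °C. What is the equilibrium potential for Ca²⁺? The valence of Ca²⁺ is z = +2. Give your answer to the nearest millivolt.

E = (60.7/z) · log₁₀([Ca²⁺]_out/[Ca²⁺]_in) with z = +2.
= (60.7/2) · log₁₀(2.59/0.000413) = 30.35 · log₁₀(6271)
= 30.35 · (3.7973) = 115.25 mV

115 mV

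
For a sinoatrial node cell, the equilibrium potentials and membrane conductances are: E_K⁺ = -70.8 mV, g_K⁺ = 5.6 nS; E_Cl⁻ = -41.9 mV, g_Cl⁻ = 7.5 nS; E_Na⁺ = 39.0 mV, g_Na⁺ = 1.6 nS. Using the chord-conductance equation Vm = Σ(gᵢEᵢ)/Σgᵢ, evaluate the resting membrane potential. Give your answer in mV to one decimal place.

Σ gᵢEᵢ = 5.6·(-70.8) + 7.5·(-41.9) + 1.6·(39.0) = -648.33
Σ gᵢ = 5.6 + 7.5 + 1.6 = 14.7
Vm = -648.33 / 14.7 = -44.10 mV

-44.1 mV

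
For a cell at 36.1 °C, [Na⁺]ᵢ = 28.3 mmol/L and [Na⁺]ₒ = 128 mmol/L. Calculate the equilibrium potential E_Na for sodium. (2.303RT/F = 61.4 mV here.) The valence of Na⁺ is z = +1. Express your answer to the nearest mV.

40 mV

E = (61.4/z) · log₁₀([Na⁺]_out/[Na⁺]_in) with z = +1.
= (61.4/1) · log₁₀(128/28.3) = 61.40 · log₁₀(4.523)
= 61.40 · (0.6554) = 40.24 mV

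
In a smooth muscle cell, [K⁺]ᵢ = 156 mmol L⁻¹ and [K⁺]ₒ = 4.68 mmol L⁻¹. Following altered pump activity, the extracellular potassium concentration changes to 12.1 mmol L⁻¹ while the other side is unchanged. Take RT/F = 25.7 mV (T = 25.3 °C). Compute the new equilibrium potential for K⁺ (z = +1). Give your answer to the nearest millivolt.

-66 mV

After the shift: [K⁺]_out = 12.1, [K⁺]_in = 156 mmol L⁻¹.
E_new = (25.7/1)·ln(12.1/156) = 25.70 · (-2.5567) = -65.71 mV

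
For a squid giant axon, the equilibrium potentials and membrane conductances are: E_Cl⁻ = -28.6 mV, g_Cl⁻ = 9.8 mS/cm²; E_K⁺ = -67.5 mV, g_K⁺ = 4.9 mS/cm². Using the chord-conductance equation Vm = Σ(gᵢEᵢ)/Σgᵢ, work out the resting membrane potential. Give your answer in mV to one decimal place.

-41.6 mV

Σ gᵢEᵢ = 9.8·(-28.6) + 4.9·(-67.5) = -611.03
Σ gᵢ = 9.8 + 4.9 = 14.7
Vm = -611.03 / 14.7 = -41.57 mV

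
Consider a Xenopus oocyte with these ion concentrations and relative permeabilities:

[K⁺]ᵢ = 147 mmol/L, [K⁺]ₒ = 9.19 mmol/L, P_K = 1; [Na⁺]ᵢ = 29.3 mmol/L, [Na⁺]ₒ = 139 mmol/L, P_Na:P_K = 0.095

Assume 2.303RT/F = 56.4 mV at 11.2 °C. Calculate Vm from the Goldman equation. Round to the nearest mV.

-47 mV

Vm = 56.4 · log₁₀[(Σ P·[cation]ₒ + Σ P·[anion]ᵢ) / (Σ P·[cation]ᵢ + Σ P·[anion]ₒ)]
Numerator = 1×9.19 + 0.095×139 = 22.39
Denominator = 1×147 + 0.095×29.3 = 149.8
Vm = 56.4 · log₁₀(0.14952) = 56.4 × (-0.8253) = -46.55 mV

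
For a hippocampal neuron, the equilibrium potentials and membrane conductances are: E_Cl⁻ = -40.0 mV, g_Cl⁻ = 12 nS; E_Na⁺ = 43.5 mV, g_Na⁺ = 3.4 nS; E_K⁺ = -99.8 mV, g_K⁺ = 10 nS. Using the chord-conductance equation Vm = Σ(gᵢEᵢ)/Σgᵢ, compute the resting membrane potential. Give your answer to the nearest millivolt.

-52 mV

Σ gᵢEᵢ = 12·(-40.0) + 3.4·(43.5) + 10·(-99.8) = -1330.10
Σ gᵢ = 12 + 3.4 + 10 = 25.4
Vm = -1330.10 / 25.4 = -52.37 mV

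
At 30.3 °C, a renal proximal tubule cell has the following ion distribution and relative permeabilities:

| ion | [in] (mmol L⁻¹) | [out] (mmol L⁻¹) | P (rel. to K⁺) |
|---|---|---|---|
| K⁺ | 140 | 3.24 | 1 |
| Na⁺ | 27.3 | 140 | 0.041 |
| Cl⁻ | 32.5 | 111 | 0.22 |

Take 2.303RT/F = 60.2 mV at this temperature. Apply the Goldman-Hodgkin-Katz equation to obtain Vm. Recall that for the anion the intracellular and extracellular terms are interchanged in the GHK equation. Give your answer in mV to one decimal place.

Vm = 60.2 · log₁₀[(Σ P·[cation]ₒ + Σ P·[anion]ᵢ) / (Σ P·[cation]ᵢ + Σ P·[anion]ₒ)]
Numerator = 1×3.24 + 0.041×140 + 0.22×32.5 = 16.13
Denominator = 1×140 + 0.041×27.3 + 0.22×111 = 165.5
Vm = 60.2 · log₁₀(0.097439) = 60.2 × (-1.0113) = -60.88 mV

-60.9 mV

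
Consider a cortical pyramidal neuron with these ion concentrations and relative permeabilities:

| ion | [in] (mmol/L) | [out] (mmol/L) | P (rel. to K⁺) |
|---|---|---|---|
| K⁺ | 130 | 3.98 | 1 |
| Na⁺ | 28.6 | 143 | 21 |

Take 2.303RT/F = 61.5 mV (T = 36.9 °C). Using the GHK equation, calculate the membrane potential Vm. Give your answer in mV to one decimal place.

Vm = 61.5 · log₁₀[(Σ P·[cation]ₒ + Σ P·[anion]ᵢ) / (Σ P·[cation]ᵢ + Σ P·[anion]ₒ)]
Numerator = 1×3.98 + 21×143 = 3007
Denominator = 1×130 + 21×28.6 = 730.6
Vm = 61.5 · log₁₀(4.1158) = 61.5 × (0.6145) = 37.79 mV

37.8 mV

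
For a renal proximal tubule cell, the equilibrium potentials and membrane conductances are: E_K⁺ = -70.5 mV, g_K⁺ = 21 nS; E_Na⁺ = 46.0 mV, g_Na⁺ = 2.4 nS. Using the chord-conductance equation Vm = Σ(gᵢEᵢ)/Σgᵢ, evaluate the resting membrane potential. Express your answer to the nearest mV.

Σ gᵢEᵢ = 21·(-70.5) + 2.4·(46.0) = -1370.10
Σ gᵢ = 21 + 2.4 = 23.4
Vm = -1370.10 / 23.4 = -58.55 mV

-59 mV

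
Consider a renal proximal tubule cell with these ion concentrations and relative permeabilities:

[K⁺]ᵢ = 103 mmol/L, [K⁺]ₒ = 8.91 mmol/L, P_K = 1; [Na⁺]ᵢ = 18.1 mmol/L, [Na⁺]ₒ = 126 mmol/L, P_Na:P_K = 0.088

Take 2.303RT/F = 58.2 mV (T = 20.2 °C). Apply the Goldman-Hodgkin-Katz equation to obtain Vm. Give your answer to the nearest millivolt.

Vm = 58.2 · log₁₀[(Σ P·[cation]ₒ + Σ P·[anion]ᵢ) / (Σ P·[cation]ᵢ + Σ P·[anion]ₒ)]
Numerator = 1×8.91 + 0.088×126 = 20
Denominator = 1×103 + 0.088×18.1 = 104.6
Vm = 58.2 · log₁₀(0.1912) = 58.2 × (-0.7185) = -41.82 mV

-42 mV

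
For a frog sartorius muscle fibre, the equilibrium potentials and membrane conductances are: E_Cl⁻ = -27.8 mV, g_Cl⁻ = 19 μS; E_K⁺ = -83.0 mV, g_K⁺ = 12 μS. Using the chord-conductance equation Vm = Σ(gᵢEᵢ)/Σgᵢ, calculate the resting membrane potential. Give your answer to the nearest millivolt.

Σ gᵢEᵢ = 19·(-27.8) + 12·(-83.0) = -1524.20
Σ gᵢ = 19 + 12 = 31
Vm = -1524.20 / 31 = -49.17 mV

-49 mV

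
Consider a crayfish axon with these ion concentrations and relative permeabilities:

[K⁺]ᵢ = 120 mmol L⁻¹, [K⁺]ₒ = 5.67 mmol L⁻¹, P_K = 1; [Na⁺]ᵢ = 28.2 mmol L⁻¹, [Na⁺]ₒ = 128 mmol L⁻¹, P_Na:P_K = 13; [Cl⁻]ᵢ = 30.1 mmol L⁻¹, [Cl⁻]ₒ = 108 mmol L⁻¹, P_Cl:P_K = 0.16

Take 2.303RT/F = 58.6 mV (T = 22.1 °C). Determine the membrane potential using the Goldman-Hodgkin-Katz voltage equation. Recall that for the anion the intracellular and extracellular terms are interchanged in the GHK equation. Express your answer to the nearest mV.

Vm = 58.6 · log₁₀[(Σ P·[cation]ₒ + Σ P·[anion]ᵢ) / (Σ P·[cation]ᵢ + Σ P·[anion]ₒ)]
Numerator = 1×5.67 + 13×128 + 0.16×30.1 = 1674
Denominator = 1×120 + 13×28.2 + 0.16×108 = 503.9
Vm = 58.6 · log₁₀(3.3232) = 58.6 × (0.5216) = 30.56 mV

31 mV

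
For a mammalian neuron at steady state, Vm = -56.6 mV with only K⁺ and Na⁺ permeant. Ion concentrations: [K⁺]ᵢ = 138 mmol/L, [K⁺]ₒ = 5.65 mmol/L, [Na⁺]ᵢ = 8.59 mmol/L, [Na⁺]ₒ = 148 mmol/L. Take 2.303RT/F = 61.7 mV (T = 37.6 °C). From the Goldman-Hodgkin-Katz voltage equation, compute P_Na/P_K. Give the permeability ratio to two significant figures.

0.075

Let α = P_Na/P_K. GHK: Vm = 61.7·log₁₀[(Kₒ + α·Naₒ)/(Kᵢ + α·Naᵢ)].
10^(Vm/61.7) = 10^(-56.6/61.7) = 0.12096
So 0.12096·(Kᵢ + α·Naᵢ) = Kₒ + α·Naₒ → α = (0.12096·138.0 − 5.65) / (148.0 − 0.12096·8.59)
α = (16.69 − 5.65) / (148.0 − 1.039) = 11.04/147 = 0.07514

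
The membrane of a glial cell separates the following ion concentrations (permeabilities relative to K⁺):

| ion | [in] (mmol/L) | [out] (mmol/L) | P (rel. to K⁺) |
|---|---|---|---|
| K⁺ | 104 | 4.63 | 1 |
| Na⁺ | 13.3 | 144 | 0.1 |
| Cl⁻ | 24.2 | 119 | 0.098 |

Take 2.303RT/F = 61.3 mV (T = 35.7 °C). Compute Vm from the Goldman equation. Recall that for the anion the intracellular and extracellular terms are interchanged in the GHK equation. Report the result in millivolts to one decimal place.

-45.2 mV

Vm = 61.3 · log₁₀[(Σ P·[cation]ₒ + Σ P·[anion]ᵢ) / (Σ P·[cation]ᵢ + Σ P·[anion]ₒ)]
Numerator = 1×4.63 + 0.1×144 + 0.098×24.2 = 21.4
Denominator = 1×104 + 0.1×13.3 + 0.098×119 = 117
Vm = 61.3 · log₁₀(0.18293) = 61.3 × (-0.7377) = -45.22 mV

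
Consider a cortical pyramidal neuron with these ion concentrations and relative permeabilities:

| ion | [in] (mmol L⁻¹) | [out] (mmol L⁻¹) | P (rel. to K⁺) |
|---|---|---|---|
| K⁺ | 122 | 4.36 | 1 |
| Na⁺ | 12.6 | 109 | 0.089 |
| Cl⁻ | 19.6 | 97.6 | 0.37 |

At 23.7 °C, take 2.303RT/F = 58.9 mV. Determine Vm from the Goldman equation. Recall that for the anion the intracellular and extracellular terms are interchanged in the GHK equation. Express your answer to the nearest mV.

Vm = 58.9 · log₁₀[(Σ P·[cation]ₒ + Σ P·[anion]ᵢ) / (Σ P·[cation]ᵢ + Σ P·[anion]ₒ)]
Numerator = 1×4.36 + 0.089×109 + 0.37×19.6 = 21.31
Denominator = 1×122 + 0.089×12.6 + 0.37×97.6 = 159.2
Vm = 58.9 · log₁₀(0.13385) = 58.9 × (-0.8734) = -51.44 mV

-51 mV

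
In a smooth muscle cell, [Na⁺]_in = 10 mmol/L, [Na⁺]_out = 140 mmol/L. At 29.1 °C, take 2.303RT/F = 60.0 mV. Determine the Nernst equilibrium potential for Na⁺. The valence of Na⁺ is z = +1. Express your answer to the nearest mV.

69 mV

E = (60.0/z) · log₁₀([Na⁺]_out/[Na⁺]_in) with z = +1.
= (60.0/1) · log₁₀(140/10) = 60.00 · log₁₀(14)
= 60.00 · (1.1461) = 68.77 mV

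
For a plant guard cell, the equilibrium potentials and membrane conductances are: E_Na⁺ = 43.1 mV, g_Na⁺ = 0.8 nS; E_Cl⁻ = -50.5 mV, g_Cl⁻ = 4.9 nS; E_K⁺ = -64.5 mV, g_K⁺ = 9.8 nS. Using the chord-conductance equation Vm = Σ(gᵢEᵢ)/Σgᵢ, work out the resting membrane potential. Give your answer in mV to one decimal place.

Σ gᵢEᵢ = 0.8·(43.1) + 4.9·(-50.5) + 9.8·(-64.5) = -845.07
Σ gᵢ = 0.8 + 4.9 + 9.8 = 15.5
Vm = -845.07 / 15.5 = -54.52 mV

-54.5 mV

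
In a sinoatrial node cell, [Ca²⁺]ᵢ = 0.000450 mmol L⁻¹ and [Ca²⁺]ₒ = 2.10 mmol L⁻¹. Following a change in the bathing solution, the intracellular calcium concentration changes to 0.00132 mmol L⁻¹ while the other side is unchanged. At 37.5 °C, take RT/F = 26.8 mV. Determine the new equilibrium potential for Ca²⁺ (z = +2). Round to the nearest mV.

99 mV

After the shift: [Ca²⁺]_out = 2.10, [Ca²⁺]_in = 0.00132 mmol L⁻¹.
E_new = (26.8/2)·ln(2.10/0.00132) = 13.40 · (7.3721) = 98.79 mV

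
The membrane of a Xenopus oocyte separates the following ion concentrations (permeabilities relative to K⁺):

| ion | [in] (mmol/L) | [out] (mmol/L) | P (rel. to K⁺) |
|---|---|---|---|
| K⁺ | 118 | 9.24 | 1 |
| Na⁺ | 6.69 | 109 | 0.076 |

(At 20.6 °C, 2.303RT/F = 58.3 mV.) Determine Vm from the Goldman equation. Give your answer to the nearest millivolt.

-48 mV

Vm = 58.3 · log₁₀[(Σ P·[cation]ₒ + Σ P·[anion]ᵢ) / (Σ P·[cation]ᵢ + Σ P·[anion]ₒ)]
Numerator = 1×9.24 + 0.076×109 = 17.52
Denominator = 1×118 + 0.076×6.69 = 118.5
Vm = 58.3 · log₁₀(0.14787) = 58.3 × (-0.8301) = -48.40 mV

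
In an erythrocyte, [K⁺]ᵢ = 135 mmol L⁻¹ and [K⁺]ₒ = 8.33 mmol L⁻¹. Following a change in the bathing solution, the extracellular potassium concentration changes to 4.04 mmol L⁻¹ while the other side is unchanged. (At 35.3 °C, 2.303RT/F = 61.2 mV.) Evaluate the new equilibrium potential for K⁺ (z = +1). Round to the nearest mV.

-93 mV

After the shift: [K⁺]_out = 4.04, [K⁺]_in = 135 mmol L⁻¹.
E_new = (61.2/1)·log₁₀(4.04/135) = 61.20 · (-1.5240) = -93.27 mV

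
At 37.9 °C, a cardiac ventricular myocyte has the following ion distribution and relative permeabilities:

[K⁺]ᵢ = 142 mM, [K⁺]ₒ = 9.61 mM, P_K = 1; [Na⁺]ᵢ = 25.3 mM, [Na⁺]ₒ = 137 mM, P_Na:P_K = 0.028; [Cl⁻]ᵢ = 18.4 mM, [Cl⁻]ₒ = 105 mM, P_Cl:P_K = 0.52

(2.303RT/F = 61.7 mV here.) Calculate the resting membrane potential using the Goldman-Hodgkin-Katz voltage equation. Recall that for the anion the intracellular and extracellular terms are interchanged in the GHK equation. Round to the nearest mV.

-58 mV

Vm = 61.7 · log₁₀[(Σ P·[cation]ₒ + Σ P·[anion]ᵢ) / (Σ P·[cation]ᵢ + Σ P·[anion]ₒ)]
Numerator = 1×9.61 + 0.028×137 + 0.52×18.4 = 23.01
Denominator = 1×142 + 0.028×25.3 + 0.52×105 = 197.3
Vm = 61.7 · log₁₀(0.11664) = 61.7 × (-0.9332) = -57.58 mV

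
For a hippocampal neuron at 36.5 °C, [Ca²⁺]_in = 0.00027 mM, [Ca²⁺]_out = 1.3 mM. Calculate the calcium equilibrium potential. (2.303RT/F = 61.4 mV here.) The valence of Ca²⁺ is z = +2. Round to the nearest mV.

E = (61.4/z) · log₁₀([Ca²⁺]_out/[Ca²⁺]_in) with z = +2.
= (61.4/2) · log₁₀(1.3/0.00027) = 30.70 · log₁₀(4815)
= 30.70 · (3.6826) = 113.06 mV

113 mV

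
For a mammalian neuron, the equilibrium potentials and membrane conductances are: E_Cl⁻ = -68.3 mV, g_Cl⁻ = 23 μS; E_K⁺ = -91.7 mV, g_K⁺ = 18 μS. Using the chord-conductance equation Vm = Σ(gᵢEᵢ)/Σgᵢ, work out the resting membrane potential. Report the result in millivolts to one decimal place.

Σ gᵢEᵢ = 23·(-68.3) + 18·(-91.7) = -3221.50
Σ gᵢ = 23 + 18 = 41
Vm = -3221.50 / 41 = -78.57 mV

-78.6 mV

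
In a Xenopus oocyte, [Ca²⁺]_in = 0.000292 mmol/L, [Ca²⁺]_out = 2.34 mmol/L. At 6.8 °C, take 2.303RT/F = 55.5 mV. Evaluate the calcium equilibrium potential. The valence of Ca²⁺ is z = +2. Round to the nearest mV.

108 mV

E = (55.5/z) · log₁₀([Ca²⁺]_out/[Ca²⁺]_in) with z = +2.
= (55.5/2) · log₁₀(2.34/0.000292) = 27.75 · log₁₀(8014)
= 27.75 · (3.9038) = 108.33 mV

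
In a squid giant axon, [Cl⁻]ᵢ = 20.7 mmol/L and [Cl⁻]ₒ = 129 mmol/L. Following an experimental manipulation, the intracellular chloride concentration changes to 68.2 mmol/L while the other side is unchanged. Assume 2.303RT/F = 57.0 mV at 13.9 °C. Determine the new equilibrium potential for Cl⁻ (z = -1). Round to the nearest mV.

-16 mV

After the shift: [Cl⁻]_out = 129, [Cl⁻]_in = 68.2 mmol/L.
E_new = (57.0/-1)·log₁₀(129/68.2) = -57.00 · (0.2768) = -15.78 mV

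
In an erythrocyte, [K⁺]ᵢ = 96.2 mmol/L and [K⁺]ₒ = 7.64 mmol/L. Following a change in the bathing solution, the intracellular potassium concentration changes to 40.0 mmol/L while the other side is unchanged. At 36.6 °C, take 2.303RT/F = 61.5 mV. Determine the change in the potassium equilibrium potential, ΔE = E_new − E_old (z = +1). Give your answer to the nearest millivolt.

E_old = (61.5/1)·log₁₀(7.64/96.2) = -67.66 mV
E_new = (61.5/1)·log₁₀(7.64/40.0) = -44.22 mV
ΔE = -44.22 − (-67.66) = 23.44 mV

23 mV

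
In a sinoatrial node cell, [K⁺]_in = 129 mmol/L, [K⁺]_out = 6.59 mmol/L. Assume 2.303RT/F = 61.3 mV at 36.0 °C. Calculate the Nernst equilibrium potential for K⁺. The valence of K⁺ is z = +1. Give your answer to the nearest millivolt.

-79 mV

E = (61.3/z) · log₁₀([K⁺]_out/[K⁺]_in) with z = +1.
= (61.3/1) · log₁₀(6.59/129) = 61.30 · log₁₀(0.05109)
= 61.30 · (-1.2917) = -79.18 mV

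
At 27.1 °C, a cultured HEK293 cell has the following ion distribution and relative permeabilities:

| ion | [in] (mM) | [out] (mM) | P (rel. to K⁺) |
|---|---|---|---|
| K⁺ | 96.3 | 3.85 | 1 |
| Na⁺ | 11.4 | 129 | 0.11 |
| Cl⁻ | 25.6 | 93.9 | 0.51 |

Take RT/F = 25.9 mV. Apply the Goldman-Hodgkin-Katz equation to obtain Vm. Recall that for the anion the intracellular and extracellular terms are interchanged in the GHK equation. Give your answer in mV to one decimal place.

-40.0 mV

Vm = 25.9 · ln[(Σ P·[cation]ₒ + Σ P·[anion]ᵢ) / (Σ P·[cation]ᵢ + Σ P·[anion]ₒ)]
Numerator = 1×3.85 + 0.11×129 + 0.51×25.6 = 31.1
Denominator = 1×96.3 + 0.11×11.4 + 0.51×93.9 = 145.4
Vm = 25.9 · ln(0.2138) = 25.9 × (-1.5427) = -39.96 mV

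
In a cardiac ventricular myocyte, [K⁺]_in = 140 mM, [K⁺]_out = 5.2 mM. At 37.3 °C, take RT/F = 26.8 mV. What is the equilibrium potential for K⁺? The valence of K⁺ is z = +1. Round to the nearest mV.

E = (26.8/z) · ln([K⁺]_out/[K⁺]_in) with z = +1.
= (26.8/1) · ln(5.2/140) = 26.80 · ln(0.03714)
= 26.80 · (-3.2930) = -88.25 mV

-88 mV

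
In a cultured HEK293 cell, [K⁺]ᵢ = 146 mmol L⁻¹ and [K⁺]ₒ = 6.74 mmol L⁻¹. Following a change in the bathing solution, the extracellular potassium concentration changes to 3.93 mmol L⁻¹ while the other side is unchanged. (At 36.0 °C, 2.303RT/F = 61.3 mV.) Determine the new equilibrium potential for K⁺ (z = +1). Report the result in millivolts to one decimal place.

-96.2 mV

After the shift: [K⁺]_out = 3.93, [K⁺]_in = 146 mmol L⁻¹.
E_new = (61.3/1)·log₁₀(3.93/146) = 61.30 · (-1.5700) = -96.24 mV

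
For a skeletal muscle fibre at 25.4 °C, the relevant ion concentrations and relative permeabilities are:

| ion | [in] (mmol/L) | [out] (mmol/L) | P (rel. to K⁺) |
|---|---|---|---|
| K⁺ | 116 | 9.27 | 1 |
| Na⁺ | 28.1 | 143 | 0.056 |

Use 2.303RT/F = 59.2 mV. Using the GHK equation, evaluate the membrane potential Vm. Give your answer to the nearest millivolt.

-49 mV

Vm = 59.2 · log₁₀[(Σ P·[cation]ₒ + Σ P·[anion]ᵢ) / (Σ P·[cation]ᵢ + Σ P·[anion]ₒ)]
Numerator = 1×9.27 + 0.056×143 = 17.28
Denominator = 1×116 + 0.056×28.1 = 117.6
Vm = 59.2 · log₁₀(0.14695) = 59.2 × (-0.8328) = -49.30 mV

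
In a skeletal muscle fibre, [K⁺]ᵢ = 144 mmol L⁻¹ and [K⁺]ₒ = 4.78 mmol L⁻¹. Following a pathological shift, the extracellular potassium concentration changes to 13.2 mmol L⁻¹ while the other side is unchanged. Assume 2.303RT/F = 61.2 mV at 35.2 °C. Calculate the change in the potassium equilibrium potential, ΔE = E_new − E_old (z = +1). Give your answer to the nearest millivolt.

27 mV

E_old = (61.2/1)·log₁₀(4.78/144) = -90.51 mV
E_new = (61.2/1)·log₁₀(13.2/144) = -63.51 mV
ΔE = -63.51 − (-90.51) = 27.00 mV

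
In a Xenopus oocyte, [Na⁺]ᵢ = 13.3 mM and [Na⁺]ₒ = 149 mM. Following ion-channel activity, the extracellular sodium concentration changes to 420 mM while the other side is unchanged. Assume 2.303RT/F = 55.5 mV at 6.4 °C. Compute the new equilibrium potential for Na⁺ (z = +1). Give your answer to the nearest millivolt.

After the shift: [Na⁺]_out = 420, [Na⁺]_in = 13.3 mM.
E_new = (55.5/1)·log₁₀(420/13.3) = 55.50 · (1.4994) = 83.22 mV

83 mV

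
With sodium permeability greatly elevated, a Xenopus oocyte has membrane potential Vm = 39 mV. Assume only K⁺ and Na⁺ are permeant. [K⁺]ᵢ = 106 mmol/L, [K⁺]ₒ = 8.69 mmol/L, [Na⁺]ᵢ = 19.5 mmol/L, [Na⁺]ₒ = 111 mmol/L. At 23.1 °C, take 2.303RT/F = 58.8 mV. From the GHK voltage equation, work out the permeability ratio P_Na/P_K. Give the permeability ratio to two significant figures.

Let α = P_Na/P_K. GHK: Vm = 58.8·log₁₀[(Kₒ + α·Naₒ)/(Kᵢ + α·Naᵢ)].
10^(Vm/58.8) = 10^(39.0/58.8) = 4.6054
So 4.6054·(Kᵢ + α·Naᵢ) = Kₒ + α·Naₒ → α = (4.6054·106.0 − 8.69) / (111.0 − 4.6054·19.5)
α = (488.2 − 8.69) / (111.0 − 89.8) = 479.5/21.2 = 22.62

23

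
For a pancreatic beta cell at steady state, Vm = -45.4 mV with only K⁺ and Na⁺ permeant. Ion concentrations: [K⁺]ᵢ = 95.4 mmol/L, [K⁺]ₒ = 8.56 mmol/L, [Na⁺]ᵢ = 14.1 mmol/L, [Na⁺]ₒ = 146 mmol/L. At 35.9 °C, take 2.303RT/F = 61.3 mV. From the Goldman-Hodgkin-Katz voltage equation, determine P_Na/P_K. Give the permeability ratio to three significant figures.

Let α = P_Na/P_K. GHK: Vm = 61.3·log₁₀[(Kₒ + α·Naₒ)/(Kᵢ + α·Naᵢ)].
10^(Vm/61.3) = 10^(-45.4/61.3) = 0.18171
So 0.18171·(Kᵢ + α·Naᵢ) = Kₒ + α·Naₒ → α = (0.18171·95.4 − 8.56) / (146.0 − 0.18171·14.1)
α = (17.34 − 8.56) / (146.0 − 2.562) = 8.775/143.4 = 0.06118

0.0612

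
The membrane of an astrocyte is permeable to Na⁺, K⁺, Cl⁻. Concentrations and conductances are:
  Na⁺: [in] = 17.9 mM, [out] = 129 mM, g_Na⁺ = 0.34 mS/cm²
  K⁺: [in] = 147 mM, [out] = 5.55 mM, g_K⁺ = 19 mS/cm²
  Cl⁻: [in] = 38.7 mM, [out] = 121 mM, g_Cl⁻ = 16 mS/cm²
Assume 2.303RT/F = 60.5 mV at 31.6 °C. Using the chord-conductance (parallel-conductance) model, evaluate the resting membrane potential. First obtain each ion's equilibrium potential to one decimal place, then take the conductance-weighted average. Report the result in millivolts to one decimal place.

E_Na⁺ = (60.5/1)·log₁₀(129/17.9) = 51.9 mV
E_K⁺ = (60.5/1)·log₁₀(5.55/147) = -86.1 mV
E_Cl⁻ = (60.5/-1)·log₁₀(121/38.7) = -30.0 mV
Vm = (Σ gᵢEᵢ)/(Σ gᵢ) = (0.34·51.9 + 19·-86.1 + 16·-30.0) / (0.34 + 19 + 16)
= -2098.25 / 35.34 = -59.37 mV

-59.4 mV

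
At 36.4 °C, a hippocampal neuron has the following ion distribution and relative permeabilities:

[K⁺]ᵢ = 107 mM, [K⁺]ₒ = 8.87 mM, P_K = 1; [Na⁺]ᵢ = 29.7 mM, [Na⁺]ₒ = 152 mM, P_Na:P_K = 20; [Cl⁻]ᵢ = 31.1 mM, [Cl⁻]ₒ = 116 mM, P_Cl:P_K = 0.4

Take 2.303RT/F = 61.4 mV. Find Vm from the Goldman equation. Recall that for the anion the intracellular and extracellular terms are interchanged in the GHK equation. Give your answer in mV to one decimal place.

37.6 mV

Vm = 61.4 · log₁₀[(Σ P·[cation]ₒ + Σ P·[anion]ᵢ) / (Σ P·[cation]ᵢ + Σ P·[anion]ₒ)]
Numerator = 1×8.87 + 20×152 + 0.4×31.1 = 3061
Denominator = 1×107 + 20×29.7 + 0.4×116 = 747.4
Vm = 61.4 · log₁₀(4.0959) = 61.4 × (0.6124) = 37.60 mV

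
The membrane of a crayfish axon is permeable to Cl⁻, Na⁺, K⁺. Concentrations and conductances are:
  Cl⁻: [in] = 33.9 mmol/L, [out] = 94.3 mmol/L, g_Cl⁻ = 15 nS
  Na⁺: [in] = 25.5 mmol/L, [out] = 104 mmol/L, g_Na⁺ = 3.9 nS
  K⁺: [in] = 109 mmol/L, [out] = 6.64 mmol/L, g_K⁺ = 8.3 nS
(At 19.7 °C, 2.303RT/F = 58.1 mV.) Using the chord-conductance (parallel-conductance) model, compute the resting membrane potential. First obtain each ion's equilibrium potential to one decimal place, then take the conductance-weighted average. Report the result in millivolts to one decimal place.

-30.7 mV

E_Cl⁻ = (58.1/-1)·log₁₀(94.3/33.9) = -25.8 mV
E_Na⁺ = (58.1/1)·log₁₀(104/25.5) = 35.5 mV
E_K⁺ = (58.1/1)·log₁₀(6.64/109) = -70.6 mV
Vm = (Σ gᵢEᵢ)/(Σ gᵢ) = (15·-25.8 + 3.9·35.5 + 8.3·-70.6) / (15 + 3.9 + 8.3)
= -834.53 / 27.2 = -30.68 mV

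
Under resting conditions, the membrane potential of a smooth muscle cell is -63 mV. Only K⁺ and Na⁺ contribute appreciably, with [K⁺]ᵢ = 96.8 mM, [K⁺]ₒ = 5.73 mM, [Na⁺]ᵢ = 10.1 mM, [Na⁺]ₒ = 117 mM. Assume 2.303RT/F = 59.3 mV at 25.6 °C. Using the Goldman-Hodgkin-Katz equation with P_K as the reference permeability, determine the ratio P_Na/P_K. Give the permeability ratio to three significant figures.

0.0229

Let α = P_Na/P_K. GHK: Vm = 59.3·log₁₀[(Kₒ + α·Naₒ)/(Kᵢ + α·Naᵢ)].
10^(Vm/59.3) = 10^(-63.0/59.3) = 0.086617
So 0.086617·(Kᵢ + α·Naᵢ) = Kₒ + α·Naₒ → α = (0.086617·96.8 − 5.73) / (117.0 − 0.086617·10.1)
α = (8.385 − 5.73) / (117.0 − 0.8748) = 2.655/116.1 = 0.02286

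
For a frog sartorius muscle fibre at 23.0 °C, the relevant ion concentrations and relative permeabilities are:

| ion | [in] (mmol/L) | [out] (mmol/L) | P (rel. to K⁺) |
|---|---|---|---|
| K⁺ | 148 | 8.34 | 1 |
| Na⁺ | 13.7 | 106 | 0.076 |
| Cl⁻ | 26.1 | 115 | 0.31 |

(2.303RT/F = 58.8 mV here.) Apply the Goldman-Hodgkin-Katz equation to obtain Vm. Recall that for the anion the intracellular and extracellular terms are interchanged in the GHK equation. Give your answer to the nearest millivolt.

-52 mV

Vm = 58.8 · log₁₀[(Σ P·[cation]ₒ + Σ P·[anion]ᵢ) / (Σ P·[cation]ᵢ + Σ P·[anion]ₒ)]
Numerator = 1×8.34 + 0.076×106 + 0.31×26.1 = 24.49
Denominator = 1×148 + 0.076×13.7 + 0.31×115 = 184.7
Vm = 58.8 · log₁₀(0.13258) = 58.8 × (-0.8775) = -51.60 mV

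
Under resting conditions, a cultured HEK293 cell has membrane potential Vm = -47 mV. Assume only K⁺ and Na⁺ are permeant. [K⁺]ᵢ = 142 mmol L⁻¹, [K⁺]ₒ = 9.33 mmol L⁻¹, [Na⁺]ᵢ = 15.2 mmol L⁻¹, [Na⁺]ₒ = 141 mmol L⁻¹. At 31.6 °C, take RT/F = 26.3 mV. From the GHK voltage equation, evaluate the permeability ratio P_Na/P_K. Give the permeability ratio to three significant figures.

0.104

Let α = P_Na/P_K. GHK: Vm = 26.3·ln[(Kₒ + α·Naₒ)/(Kᵢ + α·Naᵢ)].
e^(Vm/26.3) = e^(-47.0/26.3) = 0.16745
So 0.16745·(Kᵢ + α·Naᵢ) = Kₒ + α·Naₒ → α = (0.16745·142.0 − 9.33) / (141.0 − 0.16745·15.2)
α = (23.78 − 9.33) / (141.0 − 2.545) = 14.45/138.5 = 0.1044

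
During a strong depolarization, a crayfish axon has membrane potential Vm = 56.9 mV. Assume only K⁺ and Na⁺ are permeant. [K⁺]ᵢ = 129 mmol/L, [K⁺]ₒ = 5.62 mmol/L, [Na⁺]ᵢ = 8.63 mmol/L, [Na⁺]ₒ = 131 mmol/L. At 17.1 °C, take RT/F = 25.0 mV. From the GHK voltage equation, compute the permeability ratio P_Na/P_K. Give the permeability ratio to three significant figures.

26.6

Let α = P_Na/P_K. GHK: Vm = 25.0·ln[(Kₒ + α·Naₒ)/(Kᵢ + α·Naᵢ)].
e^(Vm/25.0) = e^(56.9/25.0) = 9.7377
So 9.7377·(Kᵢ + α·Naᵢ) = Kₒ + α·Naₒ → α = (9.7377·129.0 − 5.62) / (131.0 − 9.7377·8.63)
α = (1256 − 5.62) / (131.0 − 84.04) = 1251/46.96 = 26.63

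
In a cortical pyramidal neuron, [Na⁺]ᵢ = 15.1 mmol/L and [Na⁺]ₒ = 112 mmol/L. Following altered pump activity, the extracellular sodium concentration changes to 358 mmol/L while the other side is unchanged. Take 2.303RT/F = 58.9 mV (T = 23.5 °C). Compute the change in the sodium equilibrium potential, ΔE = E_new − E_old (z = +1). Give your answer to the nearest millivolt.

30 mV

E_old = (58.9/1)·log₁₀(112/15.1) = 51.26 mV
E_new = (58.9/1)·log₁₀(358/15.1) = 80.98 mV
ΔE = 80.98 − (51.26) = 29.72 mV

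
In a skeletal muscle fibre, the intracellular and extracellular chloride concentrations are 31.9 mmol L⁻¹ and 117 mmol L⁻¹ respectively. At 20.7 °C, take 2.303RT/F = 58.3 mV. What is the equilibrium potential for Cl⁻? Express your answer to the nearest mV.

-33 mV

E = (58.3/z) · log₁₀([Cl⁻]_out/[Cl⁻]_in) with z = -1.
For an anion, dividing by z = -1 reverses the sign.
= (58.3/-1) · log₁₀(117/31.9) = -58.30 · log₁₀(3.668)
= -58.30 · (0.5644) = -32.90 mV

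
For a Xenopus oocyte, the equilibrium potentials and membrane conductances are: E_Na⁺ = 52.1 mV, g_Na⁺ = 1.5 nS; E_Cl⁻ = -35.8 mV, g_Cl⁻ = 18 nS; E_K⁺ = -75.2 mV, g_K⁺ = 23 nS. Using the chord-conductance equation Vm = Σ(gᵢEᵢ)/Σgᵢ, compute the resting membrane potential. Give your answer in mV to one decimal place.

Σ gᵢEᵢ = 1.5·(52.1) + 18·(-35.8) + 23·(-75.2) = -2295.85
Σ gᵢ = 1.5 + 18 + 23 = 42.5
Vm = -2295.85 / 42.5 = -54.02 mV

-54.0 mV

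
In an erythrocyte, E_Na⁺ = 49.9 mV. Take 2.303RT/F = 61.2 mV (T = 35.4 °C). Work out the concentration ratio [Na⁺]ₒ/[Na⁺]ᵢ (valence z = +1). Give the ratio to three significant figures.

6.54

log₁₀([out]/[in]) = E·z/(61.2) = 49.9 × 1 / 61.2 = 0.8154
[out]/[in] = 10^(0.8154) = 6.537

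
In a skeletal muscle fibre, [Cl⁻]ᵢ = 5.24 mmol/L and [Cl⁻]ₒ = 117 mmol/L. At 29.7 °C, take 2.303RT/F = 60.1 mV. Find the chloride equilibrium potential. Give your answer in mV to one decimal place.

E = (60.1/z) · log₁₀([Cl⁻]_out/[Cl⁻]_in) with z = -1.
For an anion, dividing by z = -1 reverses the sign.
= (60.1/-1) · log₁₀(117/5.24) = -60.10 · log₁₀(22.33)
= -60.10 · (1.3489) = -81.07 mV

-81.1 mV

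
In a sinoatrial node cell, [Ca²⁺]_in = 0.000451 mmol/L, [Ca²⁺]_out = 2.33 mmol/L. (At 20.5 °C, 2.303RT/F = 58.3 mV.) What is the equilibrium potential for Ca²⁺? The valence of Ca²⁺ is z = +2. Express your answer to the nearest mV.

108 mV

E = (58.3/z) · log₁₀([Ca²⁺]_out/[Ca²⁺]_in) with z = +2.
= (58.3/2) · log₁₀(2.33/0.000451) = 29.15 · log₁₀(5166)
= 29.15 · (3.7132) = 108.24 mV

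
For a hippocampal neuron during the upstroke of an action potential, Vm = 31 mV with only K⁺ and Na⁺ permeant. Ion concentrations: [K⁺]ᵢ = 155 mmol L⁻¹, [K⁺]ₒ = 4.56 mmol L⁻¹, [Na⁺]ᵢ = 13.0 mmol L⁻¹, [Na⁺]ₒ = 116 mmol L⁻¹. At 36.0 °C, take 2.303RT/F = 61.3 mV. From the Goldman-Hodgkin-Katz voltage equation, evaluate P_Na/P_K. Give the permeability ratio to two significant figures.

Let α = P_Na/P_K. GHK: Vm = 61.3·log₁₀[(Kₒ + α·Naₒ)/(Kᵢ + α·Naᵢ)].
10^(Vm/61.3) = 10^(31.0/61.3) = 3.2041
So 3.2041·(Kᵢ + α·Naᵢ) = Kₒ + α·Naₒ → α = (3.2041·155.0 − 4.56) / (116.0 − 3.2041·13.0)
α = (496.6 − 4.56) / (116.0 − 41.65) = 492.1/74.35 = 6.619

6.6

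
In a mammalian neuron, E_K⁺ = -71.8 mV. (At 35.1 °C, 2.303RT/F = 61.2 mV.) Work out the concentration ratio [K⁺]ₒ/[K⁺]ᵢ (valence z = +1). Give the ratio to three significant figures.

log₁₀([out]/[in]) = E·z/(61.2) = -71.8 × 1 / 61.2 = -1.1732
[out]/[in] = 10^(-1.1732) = 0.06711

0.0671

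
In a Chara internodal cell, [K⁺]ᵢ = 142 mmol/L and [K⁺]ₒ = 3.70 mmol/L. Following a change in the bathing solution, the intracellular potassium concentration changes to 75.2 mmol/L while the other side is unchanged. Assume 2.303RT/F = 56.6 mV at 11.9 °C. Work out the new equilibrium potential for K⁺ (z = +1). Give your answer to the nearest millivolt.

-74 mV

After the shift: [K⁺]_out = 3.70, [K⁺]_in = 75.2 mmol/L.
E_new = (56.6/1)·log₁₀(3.70/75.2) = 56.60 · (-1.3080) = -74.03 mV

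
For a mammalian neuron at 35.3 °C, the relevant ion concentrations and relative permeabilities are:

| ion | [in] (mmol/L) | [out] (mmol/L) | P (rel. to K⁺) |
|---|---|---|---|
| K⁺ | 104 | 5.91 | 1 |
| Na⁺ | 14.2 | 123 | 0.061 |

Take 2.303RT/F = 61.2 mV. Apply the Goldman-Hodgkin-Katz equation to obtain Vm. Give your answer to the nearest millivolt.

-55 mV

Vm = 61.2 · log₁₀[(Σ P·[cation]ₒ + Σ P·[anion]ᵢ) / (Σ P·[cation]ᵢ + Σ P·[anion]ₒ)]
Numerator = 1×5.91 + 0.061×123 = 13.41
Denominator = 1×104 + 0.061×14.2 = 104.9
Vm = 61.2 · log₁₀(0.12791) = 61.2 × (-0.8931) = -54.66 mV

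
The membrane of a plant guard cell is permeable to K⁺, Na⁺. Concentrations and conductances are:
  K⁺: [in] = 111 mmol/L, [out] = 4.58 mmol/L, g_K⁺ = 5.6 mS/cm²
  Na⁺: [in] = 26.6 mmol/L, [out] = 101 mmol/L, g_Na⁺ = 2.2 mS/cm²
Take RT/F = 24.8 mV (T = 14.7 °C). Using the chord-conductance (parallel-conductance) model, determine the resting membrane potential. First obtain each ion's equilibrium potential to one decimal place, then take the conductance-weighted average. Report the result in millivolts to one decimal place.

E_K⁺ = (24.8/1)·ln(4.58/111) = -79.1 mV
E_Na⁺ = (24.8/1)·ln(101/26.6) = 33.1 mV
Vm = (Σ gᵢEᵢ)/(Σ gᵢ) = (5.6·-79.1 + 2.2·33.1) / (5.6 + 2.2)
= -370.14 / 7.8 = -47.45 mV

-47.5 mV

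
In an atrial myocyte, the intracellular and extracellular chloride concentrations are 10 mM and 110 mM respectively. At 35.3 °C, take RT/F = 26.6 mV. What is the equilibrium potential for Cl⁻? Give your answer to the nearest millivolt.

E = (26.6/z) · ln([Cl⁻]_out/[Cl⁻]_in) with z = -1.
For an anion, dividing by z = -1 reverses the sign.
= (26.6/-1) · ln(110/10) = -26.60 · ln(11)
= -26.60 · (2.3979) = -63.78 mV

-64 mV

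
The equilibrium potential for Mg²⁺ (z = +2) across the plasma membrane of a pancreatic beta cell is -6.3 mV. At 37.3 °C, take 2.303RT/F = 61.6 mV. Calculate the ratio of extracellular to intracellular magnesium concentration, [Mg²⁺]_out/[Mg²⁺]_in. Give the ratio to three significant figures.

0.624

log₁₀([out]/[in]) = E·z/(61.6) = -6.3 × 2 / 61.6 = -0.2045
[out]/[in] = 10^(-0.2045) = 0.6244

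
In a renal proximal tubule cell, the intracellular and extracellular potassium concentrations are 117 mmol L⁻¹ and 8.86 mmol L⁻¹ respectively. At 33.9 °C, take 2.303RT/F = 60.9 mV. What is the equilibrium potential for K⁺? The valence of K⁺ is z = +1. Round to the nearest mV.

E = (60.9/z) · log₁₀([K⁺]_out/[K⁺]_in) with z = +1.
= (60.9/1) · log₁₀(8.86/117) = 60.90 · log₁₀(0.07573)
= 60.90 · (-1.1208) = -68.25 mV

-68 mV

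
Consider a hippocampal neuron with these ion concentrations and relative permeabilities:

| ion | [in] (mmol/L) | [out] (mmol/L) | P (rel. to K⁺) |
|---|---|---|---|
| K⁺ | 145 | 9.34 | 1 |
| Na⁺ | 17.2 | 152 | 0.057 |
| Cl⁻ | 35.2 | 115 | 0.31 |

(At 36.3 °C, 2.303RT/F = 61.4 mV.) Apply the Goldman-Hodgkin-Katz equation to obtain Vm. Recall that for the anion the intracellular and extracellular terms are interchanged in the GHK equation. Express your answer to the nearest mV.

-49 mV

Vm = 61.4 · log₁₀[(Σ P·[cation]ₒ + Σ P·[anion]ᵢ) / (Σ P·[cation]ᵢ + Σ P·[anion]ₒ)]
Numerator = 1×9.34 + 0.057×152 + 0.31×35.2 = 28.92
Denominator = 1×145 + 0.057×17.2 + 0.31×115 = 181.6
Vm = 61.4 · log₁₀(0.1592) = 61.4 × (-0.7981) = -49.00 mV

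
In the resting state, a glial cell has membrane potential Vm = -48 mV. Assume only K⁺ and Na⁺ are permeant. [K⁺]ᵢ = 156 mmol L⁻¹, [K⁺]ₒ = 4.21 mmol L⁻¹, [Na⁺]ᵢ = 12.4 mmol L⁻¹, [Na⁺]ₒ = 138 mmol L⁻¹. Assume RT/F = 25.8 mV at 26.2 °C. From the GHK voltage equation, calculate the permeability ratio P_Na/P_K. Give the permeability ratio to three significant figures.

0.147

Let α = P_Na/P_K. GHK: Vm = 25.8·ln[(Kₒ + α·Naₒ)/(Kᵢ + α·Naᵢ)].
e^(Vm/25.8) = e^(-48.0/25.8) = 0.1556
So 0.1556·(Kᵢ + α·Naᵢ) = Kₒ + α·Naₒ → α = (0.1556·156.0 − 4.21) / (138.0 − 0.1556·12.4)
α = (24.27 − 4.21) / (138.0 − 1.929) = 20.06/136.1 = 0.1475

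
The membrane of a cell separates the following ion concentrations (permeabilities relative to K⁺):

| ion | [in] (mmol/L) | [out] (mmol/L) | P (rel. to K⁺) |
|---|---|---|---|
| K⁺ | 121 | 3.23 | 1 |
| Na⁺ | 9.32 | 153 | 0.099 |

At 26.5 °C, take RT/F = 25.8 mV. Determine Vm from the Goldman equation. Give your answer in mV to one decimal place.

Vm = 25.8 · ln[(Σ P·[cation]ₒ + Σ P·[anion]ᵢ) / (Σ P·[cation]ᵢ + Σ P·[anion]ₒ)]
Numerator = 1×3.23 + 0.099×153 = 18.38
Denominator = 1×121 + 0.099×9.32 = 121.9
Vm = 25.8 · ln(0.15073) = 25.8 × (-1.8923) = -48.82 mV

-48.8 mV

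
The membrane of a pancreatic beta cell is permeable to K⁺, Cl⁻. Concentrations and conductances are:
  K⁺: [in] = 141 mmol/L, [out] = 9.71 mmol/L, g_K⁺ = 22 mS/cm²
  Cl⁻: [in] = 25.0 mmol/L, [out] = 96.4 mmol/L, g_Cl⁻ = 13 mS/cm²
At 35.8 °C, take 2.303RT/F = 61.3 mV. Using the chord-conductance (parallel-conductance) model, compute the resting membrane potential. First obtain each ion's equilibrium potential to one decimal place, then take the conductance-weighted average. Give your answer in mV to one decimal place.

E_K⁺ = (61.3/1)·log₁₀(9.71/141) = -71.2 mV
E_Cl⁻ = (61.3/-1)·log₁₀(96.4/25.0) = -35.9 mV
Vm = (Σ gᵢEᵢ)/(Σ gᵢ) = (22·-71.2 + 13·-35.9) / (22 + 13)
= -2033.10 / 35 = -58.09 mV

-58.1 mV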